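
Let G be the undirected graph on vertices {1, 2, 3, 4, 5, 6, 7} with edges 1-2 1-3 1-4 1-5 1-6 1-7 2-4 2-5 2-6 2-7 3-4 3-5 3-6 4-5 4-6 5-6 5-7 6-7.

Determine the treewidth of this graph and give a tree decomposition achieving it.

Treewidth 4.
Bags: B1 = {1, 3, 4, 5, 6}  B2 = {1, 2, 4, 5, 6}  B3 = {1, 2, 5, 6, 7}
Tree: B1–B2, B2–B3

Every bag has size at most 5, so the width is 5 − 1 = 4 and tw(G) ≤ 4. For the lower bound, the 5 vertices {1, 2, 4, 5, 6} are pairwise adjacent, and any tree decomposition puts a clique entirely inside one bag — forcing width ≥ 4. Combining the bounds, tw(G) = 4.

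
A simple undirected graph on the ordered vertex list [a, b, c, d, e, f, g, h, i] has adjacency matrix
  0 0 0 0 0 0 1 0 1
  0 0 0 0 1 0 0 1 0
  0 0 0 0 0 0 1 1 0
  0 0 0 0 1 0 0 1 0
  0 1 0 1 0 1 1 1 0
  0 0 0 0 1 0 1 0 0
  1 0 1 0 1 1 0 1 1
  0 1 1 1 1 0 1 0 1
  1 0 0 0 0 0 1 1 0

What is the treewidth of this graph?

2

A width-2 tree decomposition is:
Bags: B1 = {g, h, i}  B2 = {c, g, h}  B3 = {e, g, h}  B4 = {d, e, h}  B5 = {b, e, h}  B6 = {e, f, g}  B7 = {a, g, i}
Tree: B1–B2, B1–B3, B3–B4, B3–B5, B3–B6, B1–B7
The largest bag has 3 vertices, giving width 2; this decomposition certifies tw(G) ≤ 2. On the other hand G contains the 3-clique {d, e, h}. A clique must lie in a single bag of any decomposition, so no decomposition can have width below 2. Hence tw(G) = 2 exactly.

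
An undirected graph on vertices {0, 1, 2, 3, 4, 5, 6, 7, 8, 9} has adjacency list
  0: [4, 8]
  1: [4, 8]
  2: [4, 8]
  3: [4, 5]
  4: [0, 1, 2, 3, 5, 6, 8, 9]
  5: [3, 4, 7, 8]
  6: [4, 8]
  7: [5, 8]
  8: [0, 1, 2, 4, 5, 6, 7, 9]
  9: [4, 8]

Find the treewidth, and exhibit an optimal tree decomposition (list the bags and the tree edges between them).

Treewidth 2.
One such decomposition:
Bags: B1 = {0, 4, 8}  B2 = {4, 6, 8}  B3 = {1, 4, 8}  B4 = {4, 5, 8}  B5 = {4, 8, 9}  B6 = {5, 7, 8}  B7 = {2, 4, 8}  B8 = {3, 4, 5}
Tree: B1–B2, B2–B3, B3–B4, B3–B5, B4–B6, B5–B7, B4–B8

Each bag holds 3 vertices, so the decomposition has width 2, which upper-bounds the treewidth. On the other hand G contains the 3-clique {0, 4, 8}. A clique must lie in a single bag of any decomposition, so no decomposition can have width below 2. Hence tw(G) = 2 exactly.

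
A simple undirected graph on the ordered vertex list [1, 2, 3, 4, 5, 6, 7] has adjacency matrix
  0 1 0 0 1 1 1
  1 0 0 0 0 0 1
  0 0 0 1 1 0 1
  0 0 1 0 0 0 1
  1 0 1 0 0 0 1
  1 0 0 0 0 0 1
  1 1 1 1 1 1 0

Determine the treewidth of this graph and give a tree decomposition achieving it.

Treewidth 2.
Bags: B1 = {1, 5, 7}  B2 = {3, 5, 7}  B3 = {3, 4, 7}  B4 = {1, 6, 7}  B5 = {1, 2, 7}
Tree: B1–B2, B2–B3, B1–B4, B4–B5

Each bag holds 3 vertices, so the decomposition has width 2, which upper-bounds the treewidth. Conversely, {1, 2, 7} is a clique of size 3, and the vertices of any clique must share a bag in every tree decomposition; so some bag has ≥ 3 vertices and tw(G) ≥ 2. Combining the bounds, tw(G) = 2.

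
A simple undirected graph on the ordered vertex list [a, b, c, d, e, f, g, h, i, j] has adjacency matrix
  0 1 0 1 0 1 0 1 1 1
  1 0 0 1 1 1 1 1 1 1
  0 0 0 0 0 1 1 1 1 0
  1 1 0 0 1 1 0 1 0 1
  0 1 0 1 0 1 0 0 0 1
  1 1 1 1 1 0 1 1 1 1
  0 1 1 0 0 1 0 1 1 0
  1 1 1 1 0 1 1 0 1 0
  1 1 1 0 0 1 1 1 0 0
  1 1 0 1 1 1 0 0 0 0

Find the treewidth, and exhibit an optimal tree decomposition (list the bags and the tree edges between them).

Each bag holds 5 vertices, so the decomposition has width 4, which upper-bounds the treewidth. Conversely, {c, f, g, h, i} is a clique of size 5, and the vertices of any clique must share a bag in every tree decomposition; so some bag has ≥ 5 vertices and tw(G) ≥ 4. Hence tw(G) = 4 exactly.

Treewidth 4.
Bags: B1 = {a, b, d, f, h}  B2 = {a, b, d, f, j}  B3 = {b, d, e, f, j}  B4 = {a, b, f, h, i}  B5 = {b, f, g, h, i}  B6 = {c, f, g, h, i}
Tree: B1–B2, B2–B3, B1–B4, B4–B5, B5–B6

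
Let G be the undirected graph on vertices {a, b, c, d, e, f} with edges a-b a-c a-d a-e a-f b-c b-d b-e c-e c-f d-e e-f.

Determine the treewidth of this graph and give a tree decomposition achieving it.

The largest bag has 4 vertices, giving width 3; this decomposition certifies tw(G) ≤ 3. Conversely, {a, b, d, e} is a clique of size 4, and the vertices of any clique must share a bag in every tree decomposition; so some bag has ≥ 4 vertices and tw(G) ≥ 3. Combining the bounds, tw(G) = 3.

Treewidth 3.
Bags: B1 = {a, b, c, e}  B2 = {a, c, e, f}  B3 = {a, b, d, e}
Tree: B1–B2, B1–B3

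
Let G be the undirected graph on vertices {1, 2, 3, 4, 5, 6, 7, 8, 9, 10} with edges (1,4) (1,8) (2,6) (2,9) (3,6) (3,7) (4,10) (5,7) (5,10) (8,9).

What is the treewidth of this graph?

A width-2 tree decomposition is:
Bags: B1 = {3, 6, 7}  B2 = {2, 6, 7}  B3 = {2, 7, 9}  B4 = {7, 8, 9}  B5 = {1, 7, 8}  B6 = {1, 4, 7}  B7 = {4, 7, 10}  B8 = {5, 7, 10}
Tree: B1–B2, B2–B3, B3–B4, B4–B5, B5–B6, B6–B7, B7–B8
Every bag has size at most 3, so the width is 3 − 1 = 2 and tw(G) ≤ 2. For the lower bound, G contains the cycle 7–3–6–2–9–8–1–4–10–5–7, so G is not a forest; only forests have treewidth ≤ 1, hence tw(G) ≥ 2. The upper and lower bounds meet at 2, so that is the treewidth.

2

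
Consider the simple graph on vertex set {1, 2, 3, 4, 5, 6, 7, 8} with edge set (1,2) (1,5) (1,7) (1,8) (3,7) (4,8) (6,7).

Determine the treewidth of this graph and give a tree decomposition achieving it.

Each bag holds 2 vertices, so the decomposition has width 1, which upper-bounds the treewidth. G has an edge, so its treewidth is at least 1. Combining the bounds, tw(G) = 1.

Treewidth 1.
One such decomposition:
Bags: B1 = {1, 2}  B2 = {1, 7}  B3 = {6, 7}  B4 = {1, 5}  B5 = {1, 8}  B6 = {4, 8}  B7 = {3, 7}
Tree: B1–B2, B2–B3, B2–B4, B1–B5, B5–B6, B3–B7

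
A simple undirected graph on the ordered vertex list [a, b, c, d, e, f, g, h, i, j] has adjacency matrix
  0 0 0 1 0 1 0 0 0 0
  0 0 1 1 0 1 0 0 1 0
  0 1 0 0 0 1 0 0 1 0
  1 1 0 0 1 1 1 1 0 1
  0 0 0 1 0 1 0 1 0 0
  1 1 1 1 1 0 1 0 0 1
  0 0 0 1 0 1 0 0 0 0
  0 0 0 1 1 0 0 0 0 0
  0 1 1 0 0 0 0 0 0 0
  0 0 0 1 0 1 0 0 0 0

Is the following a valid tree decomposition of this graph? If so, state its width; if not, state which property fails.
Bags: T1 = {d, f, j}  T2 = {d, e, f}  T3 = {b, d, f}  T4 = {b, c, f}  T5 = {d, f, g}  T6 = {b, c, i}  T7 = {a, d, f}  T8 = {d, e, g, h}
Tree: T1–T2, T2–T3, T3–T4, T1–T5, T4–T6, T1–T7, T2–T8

No — bags containing vertex g are not connected in the tree.

A tree decomposition must satisfy three properties: every vertex lies in some bag; for every edge, both endpoints lie together in some bag; and for every vertex, the bags containing it form a connected subtree. Here bags containing vertex g are not connected in the tree, so the decomposition is invalid.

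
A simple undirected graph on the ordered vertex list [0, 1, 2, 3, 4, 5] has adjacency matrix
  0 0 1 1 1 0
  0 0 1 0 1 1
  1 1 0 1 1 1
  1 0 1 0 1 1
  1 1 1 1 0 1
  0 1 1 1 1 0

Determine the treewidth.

A width-3 tree decomposition is:
Bags: B1 = {0, 2, 3, 4}  B2 = {2, 3, 4, 5}  B3 = {1, 2, 4, 5}
Tree: B1–B2, B2–B3
The largest bag has 4 vertices, giving width 3; this decomposition certifies tw(G) ≤ 3. On the other hand G contains the 4-clique {1, 2, 4, 5}. A clique must lie in a single bag of any decomposition, so no decomposition can have width below 3. Hence tw(G) = 3 exactly.

3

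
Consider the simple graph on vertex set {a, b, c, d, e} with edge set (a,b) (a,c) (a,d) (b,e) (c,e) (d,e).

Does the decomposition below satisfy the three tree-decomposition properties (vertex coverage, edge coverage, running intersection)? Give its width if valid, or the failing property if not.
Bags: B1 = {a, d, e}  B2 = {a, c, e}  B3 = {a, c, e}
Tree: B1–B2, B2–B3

A tree decomposition must satisfy three properties: every vertex lies in some bag; for every edge, both endpoints lie together in some bag; and for every vertex, the bags containing it form a connected subtree. Here vertex b appears in no bag, so the decomposition is invalid.

No — vertex b appears in no bag.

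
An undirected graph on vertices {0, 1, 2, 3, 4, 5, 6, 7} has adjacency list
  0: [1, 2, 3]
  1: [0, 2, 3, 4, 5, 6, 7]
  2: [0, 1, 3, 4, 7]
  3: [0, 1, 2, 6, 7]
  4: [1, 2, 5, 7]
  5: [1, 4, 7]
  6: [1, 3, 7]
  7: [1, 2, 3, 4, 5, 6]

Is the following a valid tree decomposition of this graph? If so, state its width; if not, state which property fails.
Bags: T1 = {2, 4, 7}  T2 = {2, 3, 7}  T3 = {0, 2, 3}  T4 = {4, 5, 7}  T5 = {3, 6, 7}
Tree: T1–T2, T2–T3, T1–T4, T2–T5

A tree decomposition must satisfy three properties: every vertex lies in some bag; for every edge, both endpoints lie together in some bag; and for every vertex, the bags containing it form a connected subtree. Here vertex 1 appears in no bag, so the decomposition is invalid.

No — vertex 1 appears in no bag.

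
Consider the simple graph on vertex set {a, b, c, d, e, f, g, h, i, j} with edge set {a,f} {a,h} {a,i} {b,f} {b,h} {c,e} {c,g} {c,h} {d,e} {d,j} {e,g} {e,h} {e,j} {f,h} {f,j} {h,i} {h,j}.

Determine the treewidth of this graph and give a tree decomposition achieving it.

Each bag holds 3 vertices, so the decomposition has width 2, which upper-bounds the treewidth. On the other hand G contains the 3-clique {d, e, j}. A clique must lie in a single bag of any decomposition, so no decomposition can have width below 2. Therefore the treewidth is 2.

Treewidth 2.
One such decomposition:
Bags: B1 = {f, h, j}  B2 = {e, h, j}  B3 = {b, f, h}  B4 = {d, e, j}  B5 = {c, e, h}  B6 = {c, e, g}  B7 = {a, f, h}  B8 = {a, h, i}
Tree: B1–B2, B1–B3, B2–B4, B2–B5, B5–B6, B1–B7, B7–B8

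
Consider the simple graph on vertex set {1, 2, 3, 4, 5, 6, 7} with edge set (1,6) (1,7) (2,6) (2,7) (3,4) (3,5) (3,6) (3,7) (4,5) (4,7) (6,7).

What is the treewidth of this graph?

A width-2 tree decomposition is:
Bags: B1 = {3, 6, 7}  B2 = {3, 4, 7}  B3 = {2, 6, 7}  B4 = {1, 6, 7}  B5 = {3, 4, 5}
Tree: B1–B2, B1–B3, B3–B4, B2–B5
Every bag has size at most 3, so the width is 3 − 1 = 2 and tw(G) ≤ 2. On the other hand G contains the 3-clique {3, 4, 5}. A clique must lie in a single bag of any decomposition, so no decomposition can have width below 2. Combining the bounds, tw(G) = 2.

2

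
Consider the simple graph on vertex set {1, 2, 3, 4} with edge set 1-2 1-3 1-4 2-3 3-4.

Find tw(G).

A width-2 tree decomposition is:
Bags: B1 = {1, 3, 4}  B2 = {1, 2, 3}
Tree: B1–B2
The largest bag has 3 vertices, giving width 2; this decomposition certifies tw(G) ≤ 2. Conversely, {1, 2, 3} is a clique of size 3, and the vertices of any clique must share a bag in every tree decomposition; so some bag has ≥ 3 vertices and tw(G) ≥ 2. Combining the bounds, tw(G) = 2.

2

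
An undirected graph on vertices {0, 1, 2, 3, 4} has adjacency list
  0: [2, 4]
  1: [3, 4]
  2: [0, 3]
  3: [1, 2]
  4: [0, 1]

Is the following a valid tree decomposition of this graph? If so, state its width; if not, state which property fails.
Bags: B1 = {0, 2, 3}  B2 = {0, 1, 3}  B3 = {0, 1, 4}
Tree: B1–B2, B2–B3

Yes; width 2.

Vertex coverage: the bags together contain {0, 1, 2, 3, 4}, the full vertex set. Edge coverage: each edge of G has both endpoints in at least one bag. Running intersection: for every vertex, the bags containing it form a connected subtree. All three properties hold, so this is a valid tree decomposition of width max|bag| − 1 = 2, and hence tw(G) ≤ 2.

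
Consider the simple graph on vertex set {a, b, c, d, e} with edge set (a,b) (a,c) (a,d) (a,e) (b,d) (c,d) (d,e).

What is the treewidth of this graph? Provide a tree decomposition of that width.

The largest bag has 3 vertices, giving width 2; this decomposition certifies tw(G) ≤ 2. On the other hand G contains the 3-clique {a, d, e}. A clique must lie in a single bag of any decomposition, so no decomposition can have width below 2. Therefore the treewidth is 2.

Treewidth 2.
Bags: B1 = {a, c, d}  B2 = {a, d, e}  B3 = {a, b, d}
Tree: B1–B2, B2–B3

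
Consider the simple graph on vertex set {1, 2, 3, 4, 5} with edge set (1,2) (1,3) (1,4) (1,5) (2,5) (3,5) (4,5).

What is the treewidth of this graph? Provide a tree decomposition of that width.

Treewidth 2.
One such decomposition:
Bags: B1 = {1, 3, 5}  B2 = {1, 4, 5}  B3 = {1, 2, 5}
Tree: B1–B2, B1–B3

Each bag holds 3 vertices, so the decomposition has width 2, which upper-bounds the treewidth. For the lower bound, the 3 vertices {1, 2, 5} are pairwise adjacent, and any tree decomposition puts a clique entirely inside one bag — forcing width ≥ 2. Combining the bounds, tw(G) = 2.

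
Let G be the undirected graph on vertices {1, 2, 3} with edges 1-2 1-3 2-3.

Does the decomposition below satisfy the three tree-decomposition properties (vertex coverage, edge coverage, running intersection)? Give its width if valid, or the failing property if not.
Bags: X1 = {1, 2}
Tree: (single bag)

A tree decomposition must satisfy three properties: every vertex lies in some bag; for every edge, both endpoints lie together in some bag; and for every vertex, the bags containing it form a connected subtree. Here vertex 3 appears in no bag, so the decomposition is invalid.

No — vertex 3 appears in no bag.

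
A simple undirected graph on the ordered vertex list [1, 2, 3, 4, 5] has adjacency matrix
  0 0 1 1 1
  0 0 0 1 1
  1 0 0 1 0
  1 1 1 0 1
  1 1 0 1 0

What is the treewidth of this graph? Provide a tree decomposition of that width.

Treewidth 2.
Bags: B1 = {1, 4, 5}  B2 = {1, 3, 4}  B3 = {2, 4, 5}
Tree: B1–B2, B1–B3

The largest bag has 3 vertices, giving width 2; this decomposition certifies tw(G) ≤ 2. Conversely, {1, 3, 4} is a clique of size 3, and the vertices of any clique must share a bag in every tree decomposition; so some bag has ≥ 3 vertices and tw(G) ≥ 2. Combining the bounds, tw(G) = 2.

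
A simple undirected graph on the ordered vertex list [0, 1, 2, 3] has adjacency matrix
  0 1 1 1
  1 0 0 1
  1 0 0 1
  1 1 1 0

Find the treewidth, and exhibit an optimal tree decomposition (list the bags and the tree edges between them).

Each bag holds 3 vertices, so the decomposition has width 2, which upper-bounds the treewidth. Conversely, {0, 1, 3} is a clique of size 3, and the vertices of any clique must share a bag in every tree decomposition; so some bag has ≥ 3 vertices and tw(G) ≥ 2. The upper and lower bounds meet at 2, so that is the treewidth.

Treewidth 2.
One such decomposition:
Bags: B1 = {0, 2, 3}  B2 = {0, 1, 3}
Tree: B1–B2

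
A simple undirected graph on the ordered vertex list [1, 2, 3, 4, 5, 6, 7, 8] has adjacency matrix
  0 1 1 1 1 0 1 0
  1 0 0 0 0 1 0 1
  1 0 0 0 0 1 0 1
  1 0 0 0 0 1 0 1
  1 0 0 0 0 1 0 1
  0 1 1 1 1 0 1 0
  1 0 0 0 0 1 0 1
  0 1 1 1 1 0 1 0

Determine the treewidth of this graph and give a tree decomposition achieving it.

Each bag holds 4 vertices, so the decomposition has width 3, which upper-bounds the treewidth. For the lower bound: the 4 vertex sets {4,8}, {2,6}, {1}, {7} are disjoint, each induces a connected subgraph, and every pair is joined by at least one edge of G. Contracting each set to a single vertex therefore yields K_{4} as a minor, and since treewidth is minor-monotone, tw(G) ≥ tw(K_{4}) = 3. Hence tw(G) = 3 exactly.

Treewidth 3.
One such decomposition:
Bags: B1 = {1, 4, 6, 8}  B2 = {1, 2, 6, 8}  B3 = {1, 6, 7, 8}  B4 = {1, 3, 6, 8}  B5 = {1, 5, 6, 8}
Tree: B1–B2, B2–B3, B3–B4, B4–B5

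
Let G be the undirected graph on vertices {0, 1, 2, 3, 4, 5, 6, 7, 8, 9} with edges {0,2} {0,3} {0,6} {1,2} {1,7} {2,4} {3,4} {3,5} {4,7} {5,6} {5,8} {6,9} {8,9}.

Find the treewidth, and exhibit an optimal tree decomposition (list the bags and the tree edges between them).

Treewidth 2.
Bags: B1 = {5, 8, 9}  B2 = {5, 6, 9}  B3 = {3, 5, 6}  B4 = {0, 3, 6}  B5 = {0, 3, 4}  B6 = {0, 2, 4}  B7 = {2, 4, 7}  B8 = {1, 2, 7}
Tree: B1–B2, B2–B3, B3–B4, B4–B5, B5–B6, B6–B7, B7–B8

The largest bag has 3 vertices, giving width 2; this decomposition certifies tw(G) ≤ 2. For the lower bound, G contains the cycle 8–9–6–5–8, so G is not a forest; only forests have treewidth ≤ 1, hence tw(G) ≥ 2. Hence tw(G) = 2 exactly.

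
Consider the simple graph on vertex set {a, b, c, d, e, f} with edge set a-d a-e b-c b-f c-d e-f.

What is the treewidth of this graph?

2

A width-2 tree decomposition is:
Bags: B1 = {a, d, e}  B2 = {d, e, f}  B3 = {b, d, f}  B4 = {b, c, d}
Tree: B1–B2, B2–B3, B3–B4
Each bag holds 3 vertices, so the decomposition has width 2, which upper-bounds the treewidth. The edges d–a–e–f–b–c–d form a cycle, so G is not a tree and its treewidth is at least 2. Hence tw(G) = 2 exactly.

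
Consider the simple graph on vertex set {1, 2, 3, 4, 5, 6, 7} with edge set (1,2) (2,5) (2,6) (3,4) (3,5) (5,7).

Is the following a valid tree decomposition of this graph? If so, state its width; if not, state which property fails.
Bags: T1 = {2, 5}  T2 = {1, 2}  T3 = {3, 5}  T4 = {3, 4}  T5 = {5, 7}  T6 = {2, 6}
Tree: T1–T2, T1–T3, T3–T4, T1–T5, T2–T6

Every vertex of G appears in some bag (union = {1, 2, 3, 4, 5, 6, 7}); every edge is covered by a bag; and for each vertex v the set of bags containing v is connected in the bag tree. The decomposition is therefore valid. The largest bag has 2 vertices, so the width is 1.

Yes; width 1.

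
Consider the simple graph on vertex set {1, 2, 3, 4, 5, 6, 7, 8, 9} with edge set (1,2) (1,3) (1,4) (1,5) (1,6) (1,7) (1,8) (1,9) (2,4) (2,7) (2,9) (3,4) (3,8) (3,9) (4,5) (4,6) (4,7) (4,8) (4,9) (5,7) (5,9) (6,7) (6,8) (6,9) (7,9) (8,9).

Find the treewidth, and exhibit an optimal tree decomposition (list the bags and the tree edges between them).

Every bag has size at most 5, so the width is 5 − 1 = 4 and tw(G) ≤ 4. Conversely, {1, 3, 4, 8, 9} is a clique of size 5, and the vertices of any clique must share a bag in every tree decomposition; so some bag has ≥ 5 vertices and tw(G) ≥ 4. Combining the bounds, tw(G) = 4.

Treewidth 4.
One optimal decomposition is:
Bags: B1 = {1, 4, 5, 7, 9}  B2 = {1, 2, 4, 7, 9}  B3 = {1, 4, 6, 7, 9}  B4 = {1, 4, 6, 8, 9}  B5 = {1, 3, 4, 8, 9}
Tree: B1–B2, B2–B3, B3–B4, B4–B5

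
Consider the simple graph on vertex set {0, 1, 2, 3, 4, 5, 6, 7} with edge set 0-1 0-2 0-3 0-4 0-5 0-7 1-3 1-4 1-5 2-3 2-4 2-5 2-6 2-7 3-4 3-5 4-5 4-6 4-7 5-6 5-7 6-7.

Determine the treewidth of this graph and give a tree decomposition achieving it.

The largest bag has 5 vertices, giving width 4; this decomposition certifies tw(G) ≤ 4. For the lower bound, the 5 vertices {0, 1, 3, 4, 5} are pairwise adjacent, and any tree decomposition puts a clique entirely inside one bag — forcing width ≥ 4. Hence tw(G) = 4 exactly.

Treewidth 4.
One such decomposition:
Bags: B1 = {0, 1, 3, 4, 5}  B2 = {0, 2, 3, 4, 5}  B3 = {0, 2, 4, 5, 7}  B4 = {2, 4, 5, 6, 7}
Tree: B1–B2, B2–B3, B3–B4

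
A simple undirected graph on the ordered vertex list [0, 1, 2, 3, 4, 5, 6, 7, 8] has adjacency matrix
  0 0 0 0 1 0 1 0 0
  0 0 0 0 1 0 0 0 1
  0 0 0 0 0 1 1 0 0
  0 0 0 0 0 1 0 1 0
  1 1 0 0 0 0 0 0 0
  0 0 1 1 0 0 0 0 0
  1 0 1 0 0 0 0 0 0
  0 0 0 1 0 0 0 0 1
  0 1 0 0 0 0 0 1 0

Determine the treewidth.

2

A width-2 tree decomposition is:
Bags: B1 = {1, 7, 8}  B2 = {1, 3, 7}  B3 = {1, 3, 5}  B4 = {1, 2, 5}  B5 = {1, 2, 6}  B6 = {0, 1, 6}  B7 = {0, 1, 4}
Tree: B1–B2, B2–B3, B3–B4, B4–B5, B5–B6, B6–B7
The largest bag has 3 vertices, giving width 2; this decomposition certifies tw(G) ≤ 2. The edges 1–8–7–3–5–2–6–0–4–1 form a cycle, so G is not a tree and its treewidth is at least 2. Therefore the treewidth is 2.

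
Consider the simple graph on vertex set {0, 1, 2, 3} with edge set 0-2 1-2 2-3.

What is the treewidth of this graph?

1

A width-1 tree decomposition is:
Bags: B1 = {2, 3}  B2 = {1, 2}  B3 = {0, 2}
Tree: B1–B2, B1–B3
The largest bag has 2 vertices, giving width 1; this decomposition certifies tw(G) ≤ 1. Since G has at least one edge (e.g. 2–3), it is not an edgeless graph, so tw(G) ≥ 1. The upper and lower bounds meet at 1, so that is the treewidth.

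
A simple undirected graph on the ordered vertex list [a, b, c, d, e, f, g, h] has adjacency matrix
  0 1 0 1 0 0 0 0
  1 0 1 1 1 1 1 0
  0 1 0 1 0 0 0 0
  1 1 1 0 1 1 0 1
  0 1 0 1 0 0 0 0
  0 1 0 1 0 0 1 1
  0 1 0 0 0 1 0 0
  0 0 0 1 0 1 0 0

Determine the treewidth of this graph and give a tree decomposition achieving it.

Every bag has size at most 3, so the width is 3 − 1 = 2 and tw(G) ≤ 2. For the lower bound, the 3 vertices {d, f, h} are pairwise adjacent, and any tree decomposition puts a clique entirely inside one bag — forcing width ≥ 2. Combining the bounds, tw(G) = 2.

Treewidth 2.
Bags: B1 = {a, b, d}  B2 = {b, d, f}  B3 = {b, f, g}  B4 = {b, d, e}  B5 = {d, f, h}  B6 = {b, c, d}
Tree: B1–B2, B2–B3, B1–B4, B2–B5, B1–B6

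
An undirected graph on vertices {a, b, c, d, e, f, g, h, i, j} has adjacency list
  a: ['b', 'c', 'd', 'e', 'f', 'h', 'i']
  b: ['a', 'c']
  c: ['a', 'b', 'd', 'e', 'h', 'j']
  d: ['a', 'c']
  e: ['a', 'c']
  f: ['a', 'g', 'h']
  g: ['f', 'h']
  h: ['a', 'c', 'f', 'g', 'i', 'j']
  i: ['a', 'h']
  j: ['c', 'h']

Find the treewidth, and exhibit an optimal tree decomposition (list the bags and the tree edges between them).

Every bag has size at most 3, so the width is 3 − 1 = 2 and tw(G) ≤ 2. On the other hand G contains the 3-clique {f, g, h}. A clique must lie in a single bag of any decomposition, so no decomposition can have width below 2. Combining the bounds, tw(G) = 2.

Treewidth 2.
Bags: B1 = {a, c, h}  B2 = {a, f, h}  B3 = {f, g, h}  B4 = {a, c, e}  B5 = {a, b, c}  B6 = {a, h, i}  B7 = {c, h, j}  B8 = {a, c, d}
Tree: B1–B2, B2–B3, B1–B4, B1–B5, B2–B6, B1–B7, B4–B8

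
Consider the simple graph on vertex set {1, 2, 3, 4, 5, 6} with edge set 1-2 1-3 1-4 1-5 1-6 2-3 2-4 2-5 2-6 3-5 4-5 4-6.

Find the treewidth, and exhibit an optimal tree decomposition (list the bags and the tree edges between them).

Each bag holds 4 vertices, so the decomposition has width 3, which upper-bounds the treewidth. For the lower bound, the 4 vertices {1, 2, 3, 5} are pairwise adjacent, and any tree decomposition puts a clique entirely inside one bag — forcing width ≥ 3. The upper and lower bounds meet at 3, so that is the treewidth.

Treewidth 3.
One such decomposition:
Bags: B1 = {1, 2, 4, 5}  B2 = {1, 2, 3, 5}  B3 = {1, 2, 4, 6}
Tree: B1–B2, B1–B3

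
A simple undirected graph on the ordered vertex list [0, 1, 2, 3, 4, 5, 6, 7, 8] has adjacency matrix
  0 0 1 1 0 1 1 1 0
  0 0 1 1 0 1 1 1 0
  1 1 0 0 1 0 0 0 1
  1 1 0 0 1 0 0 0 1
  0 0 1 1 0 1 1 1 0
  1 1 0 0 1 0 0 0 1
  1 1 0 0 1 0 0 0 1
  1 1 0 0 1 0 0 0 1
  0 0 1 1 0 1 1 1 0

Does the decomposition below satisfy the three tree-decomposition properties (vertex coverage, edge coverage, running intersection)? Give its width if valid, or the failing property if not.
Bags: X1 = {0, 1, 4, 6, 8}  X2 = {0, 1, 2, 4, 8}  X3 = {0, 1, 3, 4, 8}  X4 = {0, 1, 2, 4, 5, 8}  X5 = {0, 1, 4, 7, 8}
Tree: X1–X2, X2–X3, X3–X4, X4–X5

A tree decomposition must satisfy three properties: every vertex lies in some bag; for every edge, both endpoints lie together in some bag; and for every vertex, the bags containing it form a connected subtree. Here bags containing vertex 2 are not connected in the tree, so the decomposition is invalid.

No — bags containing vertex 2 are not connected in the tree.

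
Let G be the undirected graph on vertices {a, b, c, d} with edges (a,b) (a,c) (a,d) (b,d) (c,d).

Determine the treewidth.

A width-2 tree decomposition is:
Bags: B1 = {a, b, d}  B2 = {a, c, d}
Tree: B1–B2
Each bag holds 3 vertices, so the decomposition has width 2, which upper-bounds the treewidth. On the other hand G contains the 3-clique {a, c, d}. A clique must lie in a single bag of any decomposition, so no decomposition can have width below 2. Combining the bounds, tw(G) = 2.

2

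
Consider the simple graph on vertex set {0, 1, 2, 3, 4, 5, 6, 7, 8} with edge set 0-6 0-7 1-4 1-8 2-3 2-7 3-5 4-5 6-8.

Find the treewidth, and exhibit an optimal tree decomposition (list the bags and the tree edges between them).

Treewidth 2.
One such decomposition:
Bags: B1 = {3, 4, 5}  B2 = {1, 3, 4}  B3 = {1, 3, 8}  B4 = {3, 6, 8}  B5 = {0, 3, 6}  B6 = {0, 3, 7}  B7 = {2, 3, 7}
Tree: B1–B2, B2–B3, B3–B4, B4–B5, B5–B6, B6–B7

Every bag has size at most 3, so the width is 3 − 1 = 2 and tw(G) ≤ 2. The edges 3–5–4–1–8–6–0–7–2–3 form a cycle, so G is not a tree and its treewidth is at least 2. Combining the bounds, tw(G) = 2.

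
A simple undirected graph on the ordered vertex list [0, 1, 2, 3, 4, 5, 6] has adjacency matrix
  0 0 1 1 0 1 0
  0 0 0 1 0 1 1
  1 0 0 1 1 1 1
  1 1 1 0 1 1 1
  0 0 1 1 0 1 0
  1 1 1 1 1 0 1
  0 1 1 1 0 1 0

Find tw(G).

3

A width-3 tree decomposition is:
Bags: B1 = {2, 3, 5, 6}  B2 = {0, 2, 3, 5}  B3 = {1, 3, 5, 6}  B4 = {2, 3, 4, 5}
Tree: B1–B2, B1–B3, B1–B4
Each bag holds 4 vertices, so the decomposition has width 3, which upper-bounds the treewidth. Conversely, {1, 3, 5, 6} is a clique of size 4, and the vertices of any clique must share a bag in every tree decomposition; so some bag has ≥ 4 vertices and tw(G) ≥ 3. Combining the bounds, tw(G) = 3.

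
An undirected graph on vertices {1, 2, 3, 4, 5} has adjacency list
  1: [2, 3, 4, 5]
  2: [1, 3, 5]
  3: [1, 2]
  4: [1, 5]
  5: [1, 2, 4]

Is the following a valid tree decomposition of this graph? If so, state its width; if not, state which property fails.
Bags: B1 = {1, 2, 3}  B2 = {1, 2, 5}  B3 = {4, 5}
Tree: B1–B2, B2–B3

No — edge (1,4) lies in no bag.

A tree decomposition must satisfy three properties: every vertex lies in some bag; for every edge, both endpoints lie together in some bag; and for every vertex, the bags containing it form a connected subtree. Here edge (1,4) lies in no bag, so the decomposition is invalid.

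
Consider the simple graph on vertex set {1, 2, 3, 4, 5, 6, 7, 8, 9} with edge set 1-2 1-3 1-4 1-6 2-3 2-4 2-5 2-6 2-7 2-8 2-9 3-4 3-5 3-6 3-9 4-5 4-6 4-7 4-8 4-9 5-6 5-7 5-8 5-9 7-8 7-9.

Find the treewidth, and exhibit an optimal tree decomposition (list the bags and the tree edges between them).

Treewidth 4.
One optimal decomposition is:
Bags: B1 = {2, 4, 5, 7, 9}  B2 = {2, 3, 4, 5, 9}  B3 = {2, 3, 4, 5, 6}  B4 = {2, 4, 5, 7, 8}  B5 = {1, 2, 3, 4, 6}
Tree: B1–B2, B2–B3, B1–B4, B3–B5

Every bag has size at most 5, so the width is 5 − 1 = 4 and tw(G) ≤ 4. On the other hand G contains the 5-clique {1, 2, 3, 4, 6}. A clique must lie in a single bag of any decomposition, so no decomposition can have width below 4. The upper and lower bounds meet at 4, so that is the treewidth.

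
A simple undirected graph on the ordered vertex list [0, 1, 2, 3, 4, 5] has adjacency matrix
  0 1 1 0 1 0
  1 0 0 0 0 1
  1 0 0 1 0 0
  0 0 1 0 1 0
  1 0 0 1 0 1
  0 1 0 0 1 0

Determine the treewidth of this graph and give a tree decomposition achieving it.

Treewidth 2.
Bags: B1 = {0, 1, 5}  B2 = {0, 4, 5}  B3 = {0, 2, 4}  B4 = {2, 3, 4}
Tree: B1–B2, B2–B3, B3–B4

The largest bag has 3 vertices, giving width 2; this decomposition certifies tw(G) ≤ 2. For the lower bound, G contains the cycle 1–5–4–0–1, so G is not a forest; only forests have treewidth ≤ 1, hence tw(G) ≥ 2. The upper and lower bounds meet at 2, so that is the treewidth.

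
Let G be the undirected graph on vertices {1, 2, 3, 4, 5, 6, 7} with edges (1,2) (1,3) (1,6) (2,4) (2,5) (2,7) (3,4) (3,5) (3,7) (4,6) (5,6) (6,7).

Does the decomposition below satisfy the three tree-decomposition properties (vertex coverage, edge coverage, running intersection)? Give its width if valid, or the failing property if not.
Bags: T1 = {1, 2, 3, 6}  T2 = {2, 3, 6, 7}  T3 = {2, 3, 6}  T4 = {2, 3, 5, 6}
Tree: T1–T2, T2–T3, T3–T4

A tree decomposition must satisfy three properties: every vertex lies in some bag; for every edge, both endpoints lie together in some bag; and for every vertex, the bags containing it form a connected subtree. Here vertex 4 appears in no bag, so the decomposition is invalid.

No — vertex 4 appears in no bag.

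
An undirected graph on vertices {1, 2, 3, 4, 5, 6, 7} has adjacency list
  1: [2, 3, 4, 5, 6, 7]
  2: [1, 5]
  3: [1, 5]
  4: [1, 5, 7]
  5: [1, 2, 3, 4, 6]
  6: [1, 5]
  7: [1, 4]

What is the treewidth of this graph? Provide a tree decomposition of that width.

Each bag holds 3 vertices, so the decomposition has width 2, which upper-bounds the treewidth. Conversely, {1, 2, 5} is a clique of size 3, and the vertices of any clique must share a bag in every tree decomposition; so some bag has ≥ 3 vertices and tw(G) ≥ 2. Combining the bounds, tw(G) = 2.

Treewidth 2.
One such decomposition:
Bags: B1 = {1, 2, 5}  B2 = {1, 4, 5}  B3 = {1, 3, 5}  B4 = {1, 5, 6}  B5 = {1, 4, 7}
Tree: B1–B2, B1–B3, B3–B4, B2–B5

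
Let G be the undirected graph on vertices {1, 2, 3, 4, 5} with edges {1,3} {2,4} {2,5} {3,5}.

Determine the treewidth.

A width-1 tree decomposition is:
Bags: B1 = {2, 4}  B2 = {2, 5}  B3 = {3, 5}  B4 = {1, 3}
Tree: B1–B2, B2–B3, B3–B4
Each bag holds 2 vertices, so the decomposition has width 1, which upper-bounds the treewidth. G has an edge, so its treewidth is at least 1. Combining the bounds, tw(G) = 1.

1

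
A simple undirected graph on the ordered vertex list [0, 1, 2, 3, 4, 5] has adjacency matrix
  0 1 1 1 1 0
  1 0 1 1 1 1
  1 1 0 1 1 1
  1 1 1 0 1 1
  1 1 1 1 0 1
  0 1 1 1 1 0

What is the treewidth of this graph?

4

A width-4 tree decomposition is:
Bags: B1 = {0, 1, 2, 3, 4}  B2 = {1, 2, 3, 4, 5}
Tree: B1–B2
Each bag holds 5 vertices, so the decomposition has width 4, which upper-bounds the treewidth. For the lower bound, the 5 vertices {0, 1, 2, 3, 4} are pairwise adjacent, and any tree decomposition puts a clique entirely inside one bag — forcing width ≥ 4. Therefore the treewidth is 4.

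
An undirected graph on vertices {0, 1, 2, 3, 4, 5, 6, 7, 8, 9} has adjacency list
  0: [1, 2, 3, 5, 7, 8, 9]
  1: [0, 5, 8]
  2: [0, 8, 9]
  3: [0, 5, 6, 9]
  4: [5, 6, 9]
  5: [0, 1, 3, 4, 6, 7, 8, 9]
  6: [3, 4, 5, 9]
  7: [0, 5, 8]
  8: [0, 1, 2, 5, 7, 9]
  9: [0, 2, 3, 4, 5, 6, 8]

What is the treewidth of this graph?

3

A width-3 tree decomposition is:
Bags: B1 = {0, 3, 5, 9}  B2 = {0, 5, 8, 9}  B3 = {3, 5, 6, 9}  B4 = {4, 5, 6, 9}  B5 = {0, 5, 7, 8}  B6 = {0, 1, 5, 8}  B7 = {0, 2, 8, 9}
Tree: B1–B2, B1–B3, B3–B4, B2–B5, B2–B6, B2–B7
The largest bag has 4 vertices, giving width 3; this decomposition certifies tw(G) ≤ 3. Conversely, {0, 2, 8, 9} is a clique of size 4, and the vertices of any clique must share a bag in every tree decomposition; so some bag has ≥ 4 vertices and tw(G) ≥ 3. Combining the bounds, tw(G) = 3.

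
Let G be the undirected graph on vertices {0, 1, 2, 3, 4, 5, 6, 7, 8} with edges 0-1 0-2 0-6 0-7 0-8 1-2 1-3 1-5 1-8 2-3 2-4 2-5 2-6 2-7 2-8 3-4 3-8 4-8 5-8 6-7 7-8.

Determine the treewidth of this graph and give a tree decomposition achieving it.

The largest bag has 4 vertices, giving width 3; this decomposition certifies tw(G) ≤ 3. For the lower bound, the 4 vertices {0, 1, 2, 8} are pairwise adjacent, and any tree decomposition puts a clique entirely inside one bag — forcing width ≥ 3. Combining the bounds, tw(G) = 3.

Treewidth 3.
One optimal decomposition is:
Bags: B1 = {0, 2, 7, 8}  B2 = {0, 1, 2, 8}  B3 = {1, 2, 5, 8}  B4 = {1, 2, 3, 8}  B5 = {2, 3, 4, 8}  B6 = {0, 2, 6, 7}
Tree: B1–B2, B2–B3, B3–B4, B4–B5, B1–B6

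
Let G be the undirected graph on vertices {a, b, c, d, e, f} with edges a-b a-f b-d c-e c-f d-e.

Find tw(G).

A width-2 tree decomposition is:
Bags: B1 = {a, c, f}  B2 = {a, b, c}  B3 = {b, c, d}  B4 = {c, d, e}
Tree: B1–B2, B2–B3, B3–B4
The largest bag has 3 vertices, giving width 2; this decomposition certifies tw(G) ≤ 2. For the lower bound, G contains the cycle c–f–a–b–d–e–c, so G is not a forest; only forests have treewidth ≤ 1, hence tw(G) ≥ 2. The upper and lower bounds meet at 2, so that is the treewidth.

2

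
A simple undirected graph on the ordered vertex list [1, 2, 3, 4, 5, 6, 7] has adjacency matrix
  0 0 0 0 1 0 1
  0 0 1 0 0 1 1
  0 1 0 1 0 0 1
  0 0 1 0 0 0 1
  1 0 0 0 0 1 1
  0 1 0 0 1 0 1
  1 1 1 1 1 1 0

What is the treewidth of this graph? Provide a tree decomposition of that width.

The largest bag has 3 vertices, giving width 2; this decomposition certifies tw(G) ≤ 2. For the lower bound, the 3 vertices {1, 5, 7} are pairwise adjacent, and any tree decomposition puts a clique entirely inside one bag — forcing width ≥ 2. Therefore the treewidth is 2.

Treewidth 2.
One optimal decomposition is:
Bags: B1 = {1, 5, 7}  B2 = {5, 6, 7}  B3 = {2, 6, 7}  B4 = {2, 3, 7}  B5 = {3, 4, 7}
Tree: B1–B2, B2–B3, B3–B4, B4–B5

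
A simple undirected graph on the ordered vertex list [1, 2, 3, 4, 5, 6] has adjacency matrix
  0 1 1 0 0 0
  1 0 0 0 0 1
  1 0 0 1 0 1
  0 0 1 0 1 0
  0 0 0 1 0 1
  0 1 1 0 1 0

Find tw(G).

2

A width-2 tree decomposition is:
Bags: B1 = {4, 5, 6}  B2 = {3, 4, 6}  B3 = {2, 3, 6}  B4 = {1, 2, 3}
Tree: B1–B2, B2–B3, B3–B4
Every bag has size at most 3, so the width is 3 − 1 = 2 and tw(G) ≤ 2. The edges 5–4–3–6–5 form a cycle, so G is not a tree and its treewidth is at least 2. Combining the bounds, tw(G) = 2.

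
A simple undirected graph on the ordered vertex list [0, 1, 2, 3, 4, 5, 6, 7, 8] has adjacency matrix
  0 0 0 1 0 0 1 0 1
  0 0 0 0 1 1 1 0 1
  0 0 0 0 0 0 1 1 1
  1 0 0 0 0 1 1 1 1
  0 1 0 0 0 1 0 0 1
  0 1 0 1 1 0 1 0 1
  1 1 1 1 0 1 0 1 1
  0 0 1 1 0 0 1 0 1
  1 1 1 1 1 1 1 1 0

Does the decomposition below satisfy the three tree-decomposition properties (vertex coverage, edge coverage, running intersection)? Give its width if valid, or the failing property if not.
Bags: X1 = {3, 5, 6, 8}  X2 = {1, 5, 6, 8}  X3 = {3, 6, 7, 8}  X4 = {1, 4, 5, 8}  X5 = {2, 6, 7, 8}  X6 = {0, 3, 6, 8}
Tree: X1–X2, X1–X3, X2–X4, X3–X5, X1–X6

Vertex coverage: the bags together contain {0, 1, 2, 3, 4, 5, 6, 7, 8}, the full vertex set. Edge coverage: each edge of G has both endpoints in at least one bag. Running intersection: for every vertex, the bags containing it form a connected subtree. All three properties hold, so this is a valid tree decomposition of width max|bag| − 1 = 3, and hence tw(G) ≤ 3.

Yes; width 3.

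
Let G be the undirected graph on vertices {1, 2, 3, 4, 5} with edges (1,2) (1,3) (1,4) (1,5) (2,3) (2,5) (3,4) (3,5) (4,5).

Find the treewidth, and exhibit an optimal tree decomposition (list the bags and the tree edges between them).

Treewidth 3.
One optimal decomposition is:
Bags: B1 = {1, 2, 3, 5}  B2 = {1, 3, 4, 5}
Tree: B1–B2

Each bag holds 4 vertices, so the decomposition has width 3, which upper-bounds the treewidth. Conversely, {1, 2, 3, 5} is a clique of size 4, and the vertices of any clique must share a bag in every tree decomposition; so some bag has ≥ 4 vertices and tw(G) ≥ 3. Therefore the treewidth is 3.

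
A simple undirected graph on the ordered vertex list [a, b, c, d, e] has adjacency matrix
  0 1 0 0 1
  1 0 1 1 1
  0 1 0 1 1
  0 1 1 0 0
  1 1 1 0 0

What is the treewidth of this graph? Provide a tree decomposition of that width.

Treewidth 2.
One such decomposition:
Bags: B1 = {b, c, d}  B2 = {b, c, e}  B3 = {a, b, e}
Tree: B1–B2, B2–B3

The largest bag has 3 vertices, giving width 2; this decomposition certifies tw(G) ≤ 2. For the lower bound, the 3 vertices {b, c, d} are pairwise adjacent, and any tree decomposition puts a clique entirely inside one bag — forcing width ≥ 2. The upper and lower bounds meet at 2, so that is the treewidth.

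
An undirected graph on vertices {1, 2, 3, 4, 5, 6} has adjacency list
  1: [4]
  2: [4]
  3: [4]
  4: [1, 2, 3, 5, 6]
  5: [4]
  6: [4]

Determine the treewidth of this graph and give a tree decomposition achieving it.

Treewidth 1.
Bags: B1 = {4, 5}  B2 = {2, 4}  B3 = {1, 4}  B4 = {3, 4}  B5 = {4, 6}
Tree: B1–B2, B1–B3, B3–B4, B2–B5

Each bag holds 2 vertices, so the decomposition has width 1, which upper-bounds the treewidth. Any graph with an edge has treewidth ≥ 1, and G has the edge 5–4. Combining the bounds, tw(G) = 1.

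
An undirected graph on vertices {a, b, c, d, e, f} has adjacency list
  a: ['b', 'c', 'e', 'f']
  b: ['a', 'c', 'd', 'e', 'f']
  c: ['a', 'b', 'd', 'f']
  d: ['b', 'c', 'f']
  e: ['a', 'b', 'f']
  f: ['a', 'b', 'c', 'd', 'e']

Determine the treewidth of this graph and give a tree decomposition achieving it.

Treewidth 3.
One optimal decomposition is:
Bags: B1 = {b, c, d, f}  B2 = {a, b, c, f}  B3 = {a, b, e, f}
Tree: B1–B2, B2–B3

Each bag holds 4 vertices, so the decomposition has width 3, which upper-bounds the treewidth. On the other hand G contains the 4-clique {a, b, e, f}. A clique must lie in a single bag of any decomposition, so no decomposition can have width below 3. Hence tw(G) = 3 exactly.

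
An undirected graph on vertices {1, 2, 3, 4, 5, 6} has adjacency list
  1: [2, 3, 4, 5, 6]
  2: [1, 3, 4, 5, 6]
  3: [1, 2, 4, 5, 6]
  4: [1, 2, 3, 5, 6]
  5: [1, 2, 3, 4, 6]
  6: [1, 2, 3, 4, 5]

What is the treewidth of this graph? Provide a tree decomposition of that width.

Treewidth 5.
One such decomposition:
Bags: B1 = {1, 2, 3, 4, 5, 6}
Tree: (single bag)

With just one bag of size 6, the width is 6 − 1 = 5, so tw(G) ≤ 5. For the lower bound, the 6 vertices {1, 2, 3, 4, 5, 6} are pairwise adjacent, and any tree decomposition puts a clique entirely inside one bag — forcing width ≥ 5. Therefore the treewidth is 5.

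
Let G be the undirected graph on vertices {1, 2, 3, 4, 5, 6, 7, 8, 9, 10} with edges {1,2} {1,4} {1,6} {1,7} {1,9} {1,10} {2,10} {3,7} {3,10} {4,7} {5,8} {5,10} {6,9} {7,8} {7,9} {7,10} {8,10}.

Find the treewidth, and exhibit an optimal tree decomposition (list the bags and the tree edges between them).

The largest bag has 3 vertices, giving width 2; this decomposition certifies tw(G) ≤ 2. For the lower bound, the 3 vertices {5, 8, 10} are pairwise adjacent, and any tree decomposition puts a clique entirely inside one bag — forcing width ≥ 2. Hence tw(G) = 2 exactly.

Treewidth 2.
One such decomposition:
Bags: B1 = {1, 7, 10}  B2 = {1, 7, 9}  B3 = {7, 8, 10}  B4 = {1, 4, 7}  B5 = {1, 2, 10}  B6 = {1, 6, 9}  B7 = {5, 8, 10}  B8 = {3, 7, 10}
Tree: B1–B2, B1–B3, B1–B4, B1–B5, B2–B6, B3–B7, B1–B8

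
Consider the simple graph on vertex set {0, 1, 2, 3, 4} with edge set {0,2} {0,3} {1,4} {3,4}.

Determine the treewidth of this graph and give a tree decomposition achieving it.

Each bag holds 2 vertices, so the decomposition has width 1, which upper-bounds the treewidth. Any graph with an edge has treewidth ≥ 1, and G has the edge 2–0. The upper and lower bounds meet at 1, so that is the treewidth.

Treewidth 1.
One such decomposition:
Bags: B1 = {0, 2}  B2 = {0, 3}  B3 = {3, 4}  B4 = {1, 4}
Tree: B1–B2, B2–B3, B3–B4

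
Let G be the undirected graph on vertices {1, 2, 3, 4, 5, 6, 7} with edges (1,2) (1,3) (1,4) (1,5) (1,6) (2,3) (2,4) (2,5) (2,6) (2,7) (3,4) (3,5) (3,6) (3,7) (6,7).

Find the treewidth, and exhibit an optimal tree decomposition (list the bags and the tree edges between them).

The largest bag has 4 vertices, giving width 3; this decomposition certifies tw(G) ≤ 3. Conversely, {1, 2, 3, 4} is a clique of size 4, and the vertices of any clique must share a bag in every tree decomposition; so some bag has ≥ 4 vertices and tw(G) ≥ 3. Therefore the treewidth is 3.

Treewidth 3.
One such decomposition:
Bags: B1 = {2, 3, 6, 7}  B2 = {1, 2, 3, 6}  B3 = {1, 2, 3, 4}  B4 = {1, 2, 3, 5}
Tree: B1–B2, B2–B3, B3–B4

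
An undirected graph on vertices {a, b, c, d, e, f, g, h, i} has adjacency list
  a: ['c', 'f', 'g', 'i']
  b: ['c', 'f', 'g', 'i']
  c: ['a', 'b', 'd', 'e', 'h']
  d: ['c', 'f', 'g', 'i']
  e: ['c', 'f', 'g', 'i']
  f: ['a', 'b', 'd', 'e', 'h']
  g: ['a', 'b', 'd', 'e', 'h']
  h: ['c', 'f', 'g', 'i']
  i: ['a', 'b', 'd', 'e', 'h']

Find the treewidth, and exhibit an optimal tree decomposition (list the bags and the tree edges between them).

Treewidth 4.
One such decomposition:
Bags: B1 = {c, e, f, g, i}  B2 = {b, c, f, g, i}  B3 = {a, c, f, g, i}  B4 = {c, d, f, g, i}  B5 = {c, f, g, h, i}
Tree: B1–B2, B2–B3, B3–B4, B4–B5

Every bag has size at most 5, so the width is 5 − 1 = 4 and tw(G) ≤ 4. For the lower bound: the 5 vertex sets {c,e}, {b,f}, {a,g}, {i}, {d} are disjoint, each induces a connected subgraph, and every pair is joined by at least one edge of G. Contracting each set to a single vertex therefore yields K_{5} as a minor, and since treewidth is minor-monotone, tw(G) ≥ tw(K_{5}) = 4. The upper and lower bounds meet at 4, so that is the treewidth.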